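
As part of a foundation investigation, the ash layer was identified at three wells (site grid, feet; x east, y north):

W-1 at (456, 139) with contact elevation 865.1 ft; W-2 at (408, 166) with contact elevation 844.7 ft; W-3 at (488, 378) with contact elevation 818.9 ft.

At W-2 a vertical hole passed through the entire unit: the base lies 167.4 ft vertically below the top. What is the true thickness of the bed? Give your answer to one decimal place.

Two edge vectors: W-1→W-2 = (-48, 27, -20.4), W-1→W-3 = (32, 239, -46.2).
Normal n = (W-1→W-2) × (W-1→W-3) = (3628.2, -2870.4, -12336).
So ∂z/∂x = −n_x/n_z = 0.29411 and ∂z/∂y = −n_y/n_z = −0.23268.
|∇z| = √(a²+b²) = 0.37503, so dip δ = arctan(0.37503) = 20.56°.
True thickness = vertical thickness × cos δ = 167.4 × cos 20.56° = 156.7 ft.

156.7 ft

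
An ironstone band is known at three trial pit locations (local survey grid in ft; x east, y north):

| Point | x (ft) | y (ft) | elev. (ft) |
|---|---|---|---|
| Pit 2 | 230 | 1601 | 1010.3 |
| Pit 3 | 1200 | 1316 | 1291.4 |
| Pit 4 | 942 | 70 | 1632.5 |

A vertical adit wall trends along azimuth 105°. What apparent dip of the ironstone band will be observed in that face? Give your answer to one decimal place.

Let the plane be z = a·x + b·y + c.
Pit 3−Pit 2: 970a − 285b = 281.1;  Pit 4−Pit 2: 712a − 1531b = 622.2.
Solving gives a = 0.19735, b = −0.31462.
Unit vector along 105° is (sin 105°, cos 105°) = (0.9659, -0.2588).
Slope in that direction = a·(0.9659) + b·(-0.2588) = 0.27206.
Apparent dip = arctan|0.27206| = 15.2° (true dip is 20.4°, so apparent ≤ true as expected).

15.2°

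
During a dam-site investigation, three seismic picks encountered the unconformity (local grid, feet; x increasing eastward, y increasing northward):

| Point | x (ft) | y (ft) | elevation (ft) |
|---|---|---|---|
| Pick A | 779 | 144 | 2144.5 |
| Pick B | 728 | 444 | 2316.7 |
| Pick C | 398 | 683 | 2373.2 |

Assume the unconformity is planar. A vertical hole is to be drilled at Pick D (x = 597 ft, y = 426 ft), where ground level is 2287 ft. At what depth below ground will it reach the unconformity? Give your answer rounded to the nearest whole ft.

18 ft

Two edge vectors: Pick A→Pick B = (-51, 300, 172.2), Pick A→Pick C = (-381, 539, 228.7).
Normal n = (Pick A→Pick B) × (Pick A→Pick C) = (-24205.8, -53944.5, 86811).
So ∂z/∂x = −n_x/n_z = 0.27883 and ∂z/∂y = −n_y/n_z = 0.62140.
Intercept c from Pick A: 2144.5 − 217.21 − 89.48 = 1837.81.
At (597, 426): z_contact = 166.5 + 264.7 + 1837.81 = 2269.0 ft.
Depth below ground = 2287 − 2269.0 = 18 ft.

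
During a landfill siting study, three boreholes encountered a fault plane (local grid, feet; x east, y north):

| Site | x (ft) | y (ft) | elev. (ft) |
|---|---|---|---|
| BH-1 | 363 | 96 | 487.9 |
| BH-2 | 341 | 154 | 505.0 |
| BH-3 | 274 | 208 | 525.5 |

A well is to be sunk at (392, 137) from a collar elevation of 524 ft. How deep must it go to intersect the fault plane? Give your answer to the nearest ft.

Two edge vectors: BH-1→BH-2 = (-22, 58, 17.1), BH-1→BH-3 = (-89, 112, 37.6).
Normal n = (BH-1→BH-2) × (BH-1→BH-3) = (265.6, -694.7, 2698).
So ∂z/∂x = −n_x/n_z = −0.09844 and ∂z/∂y = −n_y/n_z = 0.25749.
Intercept c from BH-1: 487.9 + 35.73 − 24.72 = 498.92.
At (392, 137): z_contact = −38.6 + 35.3 + 498.92 = 495.6 ft.
Depth below ground = 524 − 495.6 = 28 ft.

28 ft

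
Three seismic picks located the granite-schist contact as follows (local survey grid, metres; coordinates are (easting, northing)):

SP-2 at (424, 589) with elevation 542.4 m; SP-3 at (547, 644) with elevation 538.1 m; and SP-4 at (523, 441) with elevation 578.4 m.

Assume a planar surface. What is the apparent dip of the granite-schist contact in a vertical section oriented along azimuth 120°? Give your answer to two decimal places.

Two edge vectors: SP-2→SP-3 = (123, 55, -4.3), SP-2→SP-4 = (99, -148, 36).
Normal n = (SP-2→SP-3) × (SP-2→SP-4) = (1343.6, -4853.7, -23649).
So ∂z/∂E = −n_x/n_z = 0.05681 and ∂z/∂N = −n_y/n_z = −0.20524.
Unit vector along 120° is (sin 120°, cos 120°) = (0.8660, -0.5000).
Slope in that direction = a·(0.8660) + b·(-0.5000) = 0.15182.
Apparent dip = arctan|0.15182| = 8.63° (true dip is 12.0°, so apparent ≤ true as expected).

8.63°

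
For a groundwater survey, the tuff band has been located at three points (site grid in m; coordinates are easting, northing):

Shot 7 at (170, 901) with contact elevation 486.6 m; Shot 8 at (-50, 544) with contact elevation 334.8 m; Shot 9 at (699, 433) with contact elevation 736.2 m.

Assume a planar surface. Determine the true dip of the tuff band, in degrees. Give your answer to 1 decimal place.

Two edge vectors: Shot 7→Shot 8 = (-220, -357, -151.8), Shot 7→Shot 9 = (529, -468, 249.6).
Normal n = (Shot 7→Shot 8) × (Shot 7→Shot 9) = (-160149.6, -25390.2, 291813).
So ∂z/∂easting = −n_x/n_z = 0.54881 and ∂z/∂northing = −n_y/n_z = 0.08701.
Gradient magnitude |∇z| = √(a² + b²) = √(0.30119 + 0.00757) = 0.55566.
True dip = arctan(0.55566) = 29.1°, dipping toward W (azimuth ≈ 261°).

29.1°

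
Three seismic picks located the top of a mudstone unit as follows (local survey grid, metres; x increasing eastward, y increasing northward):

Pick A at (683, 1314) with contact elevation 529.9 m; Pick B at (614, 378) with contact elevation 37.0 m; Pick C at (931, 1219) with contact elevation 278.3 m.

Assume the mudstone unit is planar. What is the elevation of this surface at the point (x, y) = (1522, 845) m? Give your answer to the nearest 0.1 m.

-407.6 m

Let the plane be z = a·x + b·y + c.
Pick B−Pick A: −69a − 936b = −492.9;  Pick C−Pick A: 248a − 95b = −251.6.
Solving gives a = −0.790471, b = 0.584874.
Then c = 529.9 − a·683 − b·1314 = 301.27.
At (1522, 845): z = −1203.1 + 494.2 + 301.27 = -407.6 m.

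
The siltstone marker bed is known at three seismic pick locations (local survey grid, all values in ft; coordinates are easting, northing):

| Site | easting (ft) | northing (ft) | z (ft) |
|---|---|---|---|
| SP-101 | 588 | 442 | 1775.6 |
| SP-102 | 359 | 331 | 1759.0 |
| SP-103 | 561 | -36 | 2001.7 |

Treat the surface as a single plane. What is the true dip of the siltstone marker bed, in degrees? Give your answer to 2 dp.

30.13°

Let the plane be z = a·easting + b·northing + c.
SP-102−SP-101: −229a − 111b = −16.6;  SP-103−SP-101: −27a − 478b = 226.1.
Solving gives a = 0.31026, b = −0.49054.
Gradient magnitude |∇z| = √(a² + b²) = √(0.09626 + 0.24063) = 0.58042.
True dip = arctan(0.58042) = 30.13°, dipping toward NNW (azimuth ≈ 328°).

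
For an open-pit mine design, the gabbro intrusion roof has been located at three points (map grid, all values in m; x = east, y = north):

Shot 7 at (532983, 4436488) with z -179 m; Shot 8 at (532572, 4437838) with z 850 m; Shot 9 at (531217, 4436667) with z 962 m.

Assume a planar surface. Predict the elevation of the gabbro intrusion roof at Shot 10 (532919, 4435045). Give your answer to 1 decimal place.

-983.5 m

Two edge vectors: Shot 7→Shot 8 = (-411, 1350, 1029), Shot 7→Shot 9 = (-1766, 179, 1141).
Normal n = (Shot 7→Shot 8) × (Shot 7→Shot 9) = (1356159, -1348263, 2310531).
So ∂z/∂x = −n_x/n_z = −0.586946897 and ∂z/∂y = −n_y/n_z = 0.583529500.
Intercept c from Shot 7: -179 + 312832.72 − 2588821.63 = −2276167.91.
At (532919, 4435045): z = −312795.2 + 2587979.6 − 2276167.91 = -983.5 m.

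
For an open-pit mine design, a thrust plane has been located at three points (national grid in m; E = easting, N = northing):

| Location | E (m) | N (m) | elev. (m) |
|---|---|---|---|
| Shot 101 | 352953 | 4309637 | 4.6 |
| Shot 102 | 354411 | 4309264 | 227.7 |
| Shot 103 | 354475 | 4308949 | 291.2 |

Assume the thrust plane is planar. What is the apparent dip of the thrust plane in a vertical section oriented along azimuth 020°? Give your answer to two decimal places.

Let the plane be z = a·E + b·N + c.
Shot 102−Shot 101: 1458a − 373b = 223.1;  Shot 103−Shot 101: 1522a − 688b = 286.6.
Solving gives a = 0.10701, b = −0.17985.
Unit vector along 020° is (sin 20°, cos 20°) = (0.3420, 0.9397).
Slope in that direction = a·(0.3420) + b·(0.9397) = −0.13240.
Apparent dip = arctan|0.13240| = 7.54° (true dip is 11.8°, so apparent ≤ true as expected).

7.54°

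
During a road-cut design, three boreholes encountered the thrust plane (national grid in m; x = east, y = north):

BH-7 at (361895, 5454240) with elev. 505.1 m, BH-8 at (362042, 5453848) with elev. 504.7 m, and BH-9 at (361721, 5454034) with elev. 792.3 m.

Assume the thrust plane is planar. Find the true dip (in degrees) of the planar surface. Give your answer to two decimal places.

50.69°

Let the plane be z = a·x + b·y + c.
BH-8−BH-7: 147a − 392b = −0.4;  BH-9−BH-7: −174a − 206b = 287.2.
Solving gives a = −1.14392, b = −0.42795.
Gradient magnitude |∇z| = √(a² + b²) = √(1.30856 + 0.18314) = 1.22135.
True dip = arctan(1.22135) = 50.69°, dipping toward ENE (azimuth ≈ 069°).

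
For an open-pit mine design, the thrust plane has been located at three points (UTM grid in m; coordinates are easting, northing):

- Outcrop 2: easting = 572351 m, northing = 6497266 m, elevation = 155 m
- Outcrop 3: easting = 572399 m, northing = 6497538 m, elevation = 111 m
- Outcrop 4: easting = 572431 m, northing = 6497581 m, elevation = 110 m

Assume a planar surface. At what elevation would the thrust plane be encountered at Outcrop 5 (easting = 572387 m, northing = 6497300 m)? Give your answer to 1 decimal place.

156.8 m

Two edge vectors: Outcrop 2→Outcrop 3 = (48, 272, -44), Outcrop 2→Outcrop 4 = (80, 315, -45).
Normal n = (Outcrop 2→Outcrop 3) × (Outcrop 2→Outcrop 4) = (1620, -1360, -6640).
So ∂z/∂easting = −n_x/n_z = 0.243975904 and ∂z/∂northing = −n_y/n_z = −0.204819277.
Intercept c from Outcrop 2: 155 − 139639.85 + 1330765.33 = 1191280.47.
At (572387, 6497300): z = 139648.6 − 1330772.3 + 1191280.47 = 156.8 m.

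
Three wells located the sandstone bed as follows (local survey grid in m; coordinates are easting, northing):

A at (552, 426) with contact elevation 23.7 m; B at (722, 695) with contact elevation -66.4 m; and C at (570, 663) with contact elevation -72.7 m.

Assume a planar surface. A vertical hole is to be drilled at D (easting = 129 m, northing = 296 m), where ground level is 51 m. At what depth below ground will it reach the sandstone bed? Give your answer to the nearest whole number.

28 m

Let the plane be z = a·easting + b·northing + c.
B−A: 170a + 269b = −90.1;  C−A: 18a + 237b = −96.4.
Solving gives a = 0.12914, b = −0.41656.
Then c = 23.7 − a·552 − b·426 = 129.87.
At (129, 296): z_contact = 16.7 − 123.3 + 129.87 = 23.2 m.
Depth below ground = 51 − 23.2 = 28 m.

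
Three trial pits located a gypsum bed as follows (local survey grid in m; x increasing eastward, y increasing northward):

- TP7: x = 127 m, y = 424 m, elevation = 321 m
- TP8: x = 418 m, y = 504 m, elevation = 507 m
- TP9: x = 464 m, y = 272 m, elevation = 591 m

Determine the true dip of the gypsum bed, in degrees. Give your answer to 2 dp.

Let the plane be z = a·x + b·y + c.
TP8−TP7: 291a + 80b = 186;  TP9−TP7: 337a − 152b = 270.
Solving gives a = 0.70053, b = −0.22317.
Gradient magnitude |∇z| = √(a² + b²) = √(0.49074 + 0.04981) = 0.73522.
True dip = arctan(0.73522) = 36.32°, dipping toward WNW (azimuth ≈ 288°).

36.32°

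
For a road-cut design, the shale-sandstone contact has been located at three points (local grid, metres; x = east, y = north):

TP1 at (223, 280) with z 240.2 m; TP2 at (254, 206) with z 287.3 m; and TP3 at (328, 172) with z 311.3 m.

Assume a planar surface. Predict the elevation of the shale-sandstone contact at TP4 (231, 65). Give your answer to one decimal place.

373.8 m

Let the plane be z = a·x + b·y + c.
TP2−TP1: 31a − 74b = 47.1;  TP3−TP1: 105a − 108b = 71.1.
Solving gives a = 0.03948, b = −0.61995.
Then c = 240.2 − a·223 − b·280 = 404.98.
At (231, 65): z = 9.1 − 40.3 + 404.98 = 373.8 m.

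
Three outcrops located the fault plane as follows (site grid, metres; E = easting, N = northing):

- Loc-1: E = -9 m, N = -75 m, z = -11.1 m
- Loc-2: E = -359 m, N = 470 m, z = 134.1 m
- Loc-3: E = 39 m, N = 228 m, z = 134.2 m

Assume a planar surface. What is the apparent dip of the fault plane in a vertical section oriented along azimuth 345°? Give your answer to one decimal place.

Let the plane be z = a·E + b·N + c.
Loc-2−Loc-1: −350a + 545b = 145.2;  Loc-3−Loc-1: 48a + 303b = 145.3.
Solving gives a = 0.26619, b = 0.43737.
Unit vector along 345° is (sin 345°, cos 345°) = (-0.2588, 0.9659).
Slope in that direction = a·(-0.2588) + b·(0.9659) = 0.35357.
Apparent dip = arctan|0.35357| = 19.5° (true dip is 27.1°, so apparent ≤ true as expected).

19.5°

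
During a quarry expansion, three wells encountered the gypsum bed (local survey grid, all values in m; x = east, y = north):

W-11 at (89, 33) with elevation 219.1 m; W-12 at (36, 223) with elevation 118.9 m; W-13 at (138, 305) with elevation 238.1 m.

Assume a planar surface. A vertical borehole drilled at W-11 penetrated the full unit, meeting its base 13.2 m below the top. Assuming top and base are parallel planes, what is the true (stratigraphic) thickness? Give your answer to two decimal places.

8.00 m

Let the plane be z = a·x + b·y + c.
W-12−W-11: −53a + 190b = −100.2;  W-13−W-11: 49a + 272b = 19.
Solving gives a = 1.30087, b = −0.16449.
|∇z| = √(a²+b²) = 1.31123, so dip δ = arctan(1.31123) = 52.67°.
True thickness = vertical thickness × cos δ = 13.2 × cos 52.67° = 8.00 m.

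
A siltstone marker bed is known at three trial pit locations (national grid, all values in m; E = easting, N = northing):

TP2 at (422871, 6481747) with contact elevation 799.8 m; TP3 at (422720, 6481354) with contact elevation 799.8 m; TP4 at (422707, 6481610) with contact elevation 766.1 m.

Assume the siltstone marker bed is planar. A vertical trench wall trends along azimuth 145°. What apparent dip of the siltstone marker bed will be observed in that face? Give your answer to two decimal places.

15.05°

Let the plane be z = a·E + b·N + c.
TP3−TP2: −151a − 393b = 0;  TP4−TP2: −164a − 137b = −33.7.
Solving gives a = 0.30262, b = −0.11627.
Unit vector along 145° is (sin 145°, cos 145°) = (0.5736, -0.8192).
Slope in that direction = a·(0.5736) + b·(-0.8192) = 0.26882.
Apparent dip = arctan|0.26882| = 15.05° (true dip is 18.0°, so apparent ≤ true as expected).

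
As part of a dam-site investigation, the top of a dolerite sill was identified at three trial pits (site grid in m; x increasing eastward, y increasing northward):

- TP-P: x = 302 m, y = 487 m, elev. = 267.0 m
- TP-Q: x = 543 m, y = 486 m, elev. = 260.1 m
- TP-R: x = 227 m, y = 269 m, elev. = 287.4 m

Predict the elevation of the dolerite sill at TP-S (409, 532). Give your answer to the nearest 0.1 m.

Two edge vectors: TP-P→TP-Q = (241, -1, -6.9), TP-P→TP-R = (-75, -218, 20.4).
Normal n = (TP-P→TP-Q) × (TP-P→TP-R) = (-1524.6, -4398.9, -52613).
So ∂z/∂x = −n_x/n_z = −0.02898 and ∂z/∂y = −n_y/n_z = −0.08361.
Intercept c from TP-P: 267 + 8.75 + 40.72 = 316.47.
At (409, 532): z = −11.9 − 44.5 + 316.47 = 260.1 m.

260.1 m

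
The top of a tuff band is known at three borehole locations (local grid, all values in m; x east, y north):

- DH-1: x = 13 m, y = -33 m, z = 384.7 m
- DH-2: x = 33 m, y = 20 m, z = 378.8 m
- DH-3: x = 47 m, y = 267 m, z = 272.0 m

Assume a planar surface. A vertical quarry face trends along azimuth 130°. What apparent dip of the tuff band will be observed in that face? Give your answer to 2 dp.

47.24°

Let the plane be z = a·x + b·y + c.
DH-2−DH-1: 20a + 53b = −5.9;  DH-3−DH-1: 34a + 300b = −112.7.
Solving gives a = 1.00121, b = −0.48914.
Unit vector along 130° is (sin 130°, cos 130°) = (0.7660, -0.6428).
Slope in that direction = a·(0.7660) + b·(-0.6428) = 1.08139.
Apparent dip = arctan|1.08139| = 47.24° (true dip is 48.1°, so apparent ≤ true as expected).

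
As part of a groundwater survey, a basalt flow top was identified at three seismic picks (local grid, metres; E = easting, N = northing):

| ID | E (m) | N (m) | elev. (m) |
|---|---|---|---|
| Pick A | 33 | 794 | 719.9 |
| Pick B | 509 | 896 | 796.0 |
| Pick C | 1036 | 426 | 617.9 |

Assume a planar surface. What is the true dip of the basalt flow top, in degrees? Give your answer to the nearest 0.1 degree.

24.4°

Two edge vectors: Pick A→Pick B = (476, 102, 76.1), Pick A→Pick C = (1003, -368, -102).
Normal n = (Pick A→Pick B) × (Pick A→Pick C) = (17600.8, 124880.3, -277474).
So ∂z/∂E = −n_x/n_z = 0.06343 and ∂z/∂N = −n_y/n_z = 0.45006.
Gradient magnitude |∇z| = √(a² + b²) = √(0.00402 + 0.20256) = 0.45451.
True dip = arctan(0.45451) = 24.4°, dipping toward S (azimuth ≈ 188°).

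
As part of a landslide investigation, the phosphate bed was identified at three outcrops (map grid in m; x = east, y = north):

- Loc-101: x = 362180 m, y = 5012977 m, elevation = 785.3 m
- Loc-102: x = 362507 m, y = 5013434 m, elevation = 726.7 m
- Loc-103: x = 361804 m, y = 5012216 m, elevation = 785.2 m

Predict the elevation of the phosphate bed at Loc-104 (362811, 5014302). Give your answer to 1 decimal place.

Let the plane be z = a·x + b·y + c.
Loc-102−Loc-101: 327a + 457b = −58.6;  Loc-103−Loc-101: −376a − 761b = −0.1.
Solving gives a = −0.579631241, b = 0.286519509.
Then c = 785.3 − a·362180 − b·5012977 = −1225599.57.
At (362811, 5014302): z = −210296.6 + 1436695.3 − 1225599.57 = 799.2 m.

799.2 m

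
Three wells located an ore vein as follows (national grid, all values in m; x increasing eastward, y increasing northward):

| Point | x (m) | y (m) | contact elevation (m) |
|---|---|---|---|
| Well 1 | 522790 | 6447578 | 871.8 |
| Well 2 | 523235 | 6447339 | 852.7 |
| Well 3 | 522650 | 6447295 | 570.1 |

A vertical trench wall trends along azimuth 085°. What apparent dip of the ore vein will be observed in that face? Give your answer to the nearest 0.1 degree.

Let the plane be z = a·x + b·y + c.
Well 2−Well 1: 445a − 239b = −19.1;  Well 3−Well 1: −140a − 283b = −301.7.
Solving gives a = 0.41846, b = 0.85906.
Unit vector along 085° is (sin 85°, cos 85°) = (0.9962, 0.0872).
Slope in that direction = a·(0.9962) + b·(0.0872) = 0.49174.
Apparent dip = arctan|0.49174| = 26.2° (true dip is 43.7°, so apparent ≤ true as expected).

26.2°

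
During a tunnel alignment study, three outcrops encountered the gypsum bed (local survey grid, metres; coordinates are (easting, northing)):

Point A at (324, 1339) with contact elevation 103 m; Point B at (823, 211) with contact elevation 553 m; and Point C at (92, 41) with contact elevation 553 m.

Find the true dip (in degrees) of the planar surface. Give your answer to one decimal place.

Let the plane be z = a·E + b·N + c.
Point B−Point A: 499a − 1128b = 450;  Point C−Point A: −232a − 1298b = 450.
Solving gives a = 0.08412, b = −0.36172.
Gradient magnitude |∇z| = √(a² + b²) = √(0.00708 + 0.13084) = 0.37138.
True dip = arctan(0.37138) = 20.4°, dipping toward NNW (azimuth ≈ 347°).

20.4°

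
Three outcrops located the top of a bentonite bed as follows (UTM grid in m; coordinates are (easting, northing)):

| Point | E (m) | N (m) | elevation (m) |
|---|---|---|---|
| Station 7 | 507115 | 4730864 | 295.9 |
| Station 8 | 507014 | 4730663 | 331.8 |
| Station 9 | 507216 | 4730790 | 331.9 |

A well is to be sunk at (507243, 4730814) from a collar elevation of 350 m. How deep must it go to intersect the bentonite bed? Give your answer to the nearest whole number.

20 m

Let the plane be z = a·E + b·N + c.
Station 8−Station 7: −101a − 201b = 35.9;  Station 9−Station 7: 101a − 74b = 36.
Solving gives a = 0.16487489, b = −0.26145455.
Then c = 295.9 − a·507115 − b·4730864 = 1153591.27.
At (507243, 4730814): z_contact = 83631.6 − 1236892.8 + 1153591.27 = 330.1 m.
Depth below ground = 350 − 330.1 = 20 m.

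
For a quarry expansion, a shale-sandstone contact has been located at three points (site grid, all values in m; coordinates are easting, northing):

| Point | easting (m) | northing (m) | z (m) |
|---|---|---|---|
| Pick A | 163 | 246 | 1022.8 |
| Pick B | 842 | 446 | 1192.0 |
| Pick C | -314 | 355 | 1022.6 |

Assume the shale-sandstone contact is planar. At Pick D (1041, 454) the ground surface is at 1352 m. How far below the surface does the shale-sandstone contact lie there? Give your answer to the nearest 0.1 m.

Two edge vectors: Pick A→Pick B = (679, 200, 169.2), Pick A→Pick C = (-477, 109, -0.2).
Normal n = (Pick A→Pick B) × (Pick A→Pick C) = (-18482.8, -80572.6, 169411).
So ∂z/∂easting = −n_x/n_z = 0.109100 and ∂z/∂northing = −n_y/n_z = 0.475604.
Intercept c from Pick A: 1022.8 − 17.78 − 117.00 = 888.02.
At (1041, 454): z_contact = 113.57 + 215.92 + 888.02 = 1217.52 m.
Depth below ground = 1352 − 1217.52 = 134.5 m.

134.5 m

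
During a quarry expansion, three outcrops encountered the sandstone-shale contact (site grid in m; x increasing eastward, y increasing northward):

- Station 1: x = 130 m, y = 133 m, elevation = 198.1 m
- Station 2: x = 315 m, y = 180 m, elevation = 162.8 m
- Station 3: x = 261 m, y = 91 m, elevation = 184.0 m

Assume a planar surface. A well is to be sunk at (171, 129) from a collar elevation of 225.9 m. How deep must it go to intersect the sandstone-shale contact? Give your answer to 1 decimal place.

33.5 m

Two edge vectors: Station 1→Station 2 = (185, 47, -35.3), Station 1→Station 3 = (131, -42, -14.1).
Normal n = (Station 1→Station 2) × (Station 1→Station 3) = (-2145.3, -2015.8, -13927).
So ∂z/∂x = −n_x/n_z = −0.15404 and ∂z/∂y = −n_y/n_z = −0.14474.
Intercept c from Station 1: 198.1 + 20.03 + 19.25 = 237.38.
At (171, 129): z_contact = −26.34 − 18.67 + 237.38 = 192.36 m.
Depth below ground = 225.9 − 192.36 = 33.5 m.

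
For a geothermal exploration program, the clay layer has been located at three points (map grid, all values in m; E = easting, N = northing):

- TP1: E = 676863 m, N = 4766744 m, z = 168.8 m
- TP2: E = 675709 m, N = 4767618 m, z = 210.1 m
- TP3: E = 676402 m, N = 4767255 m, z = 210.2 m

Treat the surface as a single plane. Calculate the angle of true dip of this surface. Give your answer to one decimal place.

9.9°

Two edge vectors: TP1→TP2 = (-1154, 874, 41.3), TP1→TP3 = (-461, 511, 41.4).
Normal n = (TP1→TP2) × (TP1→TP3) = (15079.3, 28736.3, -186780).
So ∂z/∂E = −n_x/n_z = 0.08073 and ∂z/∂N = −n_y/n_z = 0.15385.
Gradient magnitude |∇z| = √(a² + b²) = √(0.00652 + 0.02367) = 0.17375.
True dip = arctan(0.17375) = 9.9°, dipping toward SSW (azimuth ≈ 208°).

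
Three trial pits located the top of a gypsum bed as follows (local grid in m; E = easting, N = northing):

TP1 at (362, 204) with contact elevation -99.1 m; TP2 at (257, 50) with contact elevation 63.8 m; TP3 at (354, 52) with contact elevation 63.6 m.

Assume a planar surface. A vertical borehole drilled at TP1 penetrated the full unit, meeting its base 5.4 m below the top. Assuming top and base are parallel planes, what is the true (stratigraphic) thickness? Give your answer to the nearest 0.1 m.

Let the plane be z = a·E + b·N + c.
TP2−TP1: −105a − 154b = 162.9;  TP3−TP1: −8a − 152b = 162.7.
Solving gives a = 0.02003, b = −1.07145.
|∇z| = √(a²+b²) = 1.07164, so dip δ = arctan(1.07164) = 46.98°.
True thickness = vertical thickness × cos δ = 5.4 × cos 46.98° = 3.7 m.

3.7 m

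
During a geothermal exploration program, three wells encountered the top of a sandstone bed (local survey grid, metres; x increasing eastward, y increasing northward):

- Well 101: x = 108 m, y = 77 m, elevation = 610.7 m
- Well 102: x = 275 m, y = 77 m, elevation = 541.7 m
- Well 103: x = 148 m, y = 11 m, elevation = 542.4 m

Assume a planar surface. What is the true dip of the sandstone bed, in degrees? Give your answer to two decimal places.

41.56°

Two edge vectors: Well 101→Well 102 = (167, 0, -69), Well 101→Well 103 = (40, -66, -68.3).
Normal n = (Well 101→Well 102) × (Well 101→Well 103) = (-4554, 8646.1, -11022).
So ∂z/∂x = −n_x/n_z = −0.41317 and ∂z/∂y = −n_y/n_z = 0.78444.
Gradient magnitude |∇z| = √(a² + b²) = √(0.17071 + 0.61535) = 0.88660.
True dip = arctan(0.88660) = 41.56°, dipping toward SSE (azimuth ≈ 152°).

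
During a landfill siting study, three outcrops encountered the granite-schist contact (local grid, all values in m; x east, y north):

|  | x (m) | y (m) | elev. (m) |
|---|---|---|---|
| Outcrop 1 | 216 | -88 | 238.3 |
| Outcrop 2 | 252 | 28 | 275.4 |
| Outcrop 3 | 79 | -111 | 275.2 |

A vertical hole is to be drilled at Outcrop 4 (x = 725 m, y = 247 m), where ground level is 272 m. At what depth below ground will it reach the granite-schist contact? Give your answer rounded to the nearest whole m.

Two edge vectors: Outcrop 1→Outcrop 2 = (36, 116, 37.1), Outcrop 1→Outcrop 3 = (-137, -23, 36.9).
Normal n = (Outcrop 1→Outcrop 2) × (Outcrop 1→Outcrop 3) = (5133.7, -6411.1, 15064).
So ∂z/∂x = −n_x/n_z = −0.34079 and ∂z/∂y = −n_y/n_z = 0.42559.
Intercept c from Outcrop 1: 238.3 + 73.61 + 37.45 = 349.36.
At (725, 247): z_contact = −247.1 + 105.1 + 349.36 = 207.4 m.
Depth below ground = 272 − 207.4 = 65 m.

65 m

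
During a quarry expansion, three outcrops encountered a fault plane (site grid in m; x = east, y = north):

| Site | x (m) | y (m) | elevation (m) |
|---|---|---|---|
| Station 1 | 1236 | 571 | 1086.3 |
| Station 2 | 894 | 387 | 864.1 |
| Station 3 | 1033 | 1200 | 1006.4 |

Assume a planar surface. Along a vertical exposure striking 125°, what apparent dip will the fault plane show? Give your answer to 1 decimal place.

24.7°

Two edge vectors: Station 1→Station 2 = (-342, -184, -222.2), Station 1→Station 3 = (-203, 629, -79.9).
Normal n = (Station 1→Station 2) × (Station 1→Station 3) = (154465.4, 17780.8, -252470).
So ∂z/∂x = −n_x/n_z = 0.61182 and ∂z/∂y = −n_y/n_z = 0.07043.
Unit vector along 125° is (sin 125°, cos 125°) = (0.8192, -0.5736).
Slope in that direction = a·(0.8192) + b·(-0.5736) = 0.46078.
Apparent dip = arctan|0.46078| = 24.7° (true dip is 31.6°, so apparent ≤ true as expected).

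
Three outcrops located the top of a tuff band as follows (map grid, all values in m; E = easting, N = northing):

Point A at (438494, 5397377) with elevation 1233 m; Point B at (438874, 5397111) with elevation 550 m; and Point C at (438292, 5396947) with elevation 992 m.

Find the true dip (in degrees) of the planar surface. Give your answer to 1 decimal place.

56.2°

Two edge vectors: Point A→Point B = (380, -266, -683), Point A→Point C = (-202, -430, -241).
Normal n = (Point A→Point B) × (Point A→Point C) = (-229584, 229546, -217132).
So ∂z/∂E = −n_x/n_z = −1.05735 and ∂z/∂N = −n_y/n_z = 1.05717.
Gradient magnitude |∇z| = √(a² + b²) = √(1.11798 + 1.11761) = 1.49519.
True dip = arctan(1.49519) = 56.2°, dipping toward SE (azimuth ≈ 135°).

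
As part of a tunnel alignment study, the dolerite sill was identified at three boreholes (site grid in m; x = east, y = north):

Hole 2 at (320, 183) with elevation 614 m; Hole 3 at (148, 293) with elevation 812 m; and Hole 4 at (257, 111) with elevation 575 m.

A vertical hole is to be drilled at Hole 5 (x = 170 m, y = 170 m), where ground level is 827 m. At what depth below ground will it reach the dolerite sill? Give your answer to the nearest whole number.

Two edge vectors: Hole 2→Hole 3 = (-172, 110, 198), Hole 2→Hole 4 = (-63, -72, -39).
Normal n = (Hole 2→Hole 3) × (Hole 2→Hole 4) = (9966, -19182, 19314).
So ∂z/∂x = −n_x/n_z = −0.51600 and ∂z/∂y = −n_y/n_z = 0.99317.
Intercept c from Hole 2: 614 + 165.12 − 181.75 = 597.37.
At (170, 170): z_contact = −87.7 + 168.8 + 597.37 = 678.5 m.
Depth below ground = 827 − 678.5 = 149 m.

149 m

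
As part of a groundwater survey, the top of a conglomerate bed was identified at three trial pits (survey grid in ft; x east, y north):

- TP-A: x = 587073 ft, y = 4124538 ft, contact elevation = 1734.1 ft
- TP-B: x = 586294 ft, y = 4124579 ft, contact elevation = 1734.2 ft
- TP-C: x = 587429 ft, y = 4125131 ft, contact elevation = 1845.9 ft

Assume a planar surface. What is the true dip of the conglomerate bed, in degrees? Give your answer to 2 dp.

10.37°

Two edge vectors: TP-A→TP-B = (-779, 41, 0.1), TP-A→TP-C = (356, 593, 111.8).
Normal n = (TP-A→TP-B) × (TP-A→TP-C) = (4524.5, 87127.8, -476543).
So ∂z/∂x = −n_x/n_z = 0.00949 and ∂z/∂y = −n_y/n_z = 0.18283.
Gradient magnitude |∇z| = √(a² + b²) = √(0.00009 + 0.03343) = 0.18308.
True dip = arctan(0.18308) = 10.37°, dipping toward S (azimuth ≈ 183°).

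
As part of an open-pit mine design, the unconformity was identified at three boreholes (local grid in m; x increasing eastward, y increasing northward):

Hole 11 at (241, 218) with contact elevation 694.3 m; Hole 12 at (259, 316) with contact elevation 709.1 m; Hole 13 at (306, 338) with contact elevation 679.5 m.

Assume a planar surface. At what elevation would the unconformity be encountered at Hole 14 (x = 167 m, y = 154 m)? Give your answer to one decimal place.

Let the plane be z = a·x + b·y + c.
Hole 12−Hole 11: 18a + 98b = 14.8;  Hole 13−Hole 11: 65a + 120b = −14.8.
Solving gives a = −0.76637, b = 0.29178.
Then c = 694.3 − a·241 − b·218 = 815.39.
At (167, 154): z = −128.0 + 44.9 + 815.39 = 732.3 m.

732.3 m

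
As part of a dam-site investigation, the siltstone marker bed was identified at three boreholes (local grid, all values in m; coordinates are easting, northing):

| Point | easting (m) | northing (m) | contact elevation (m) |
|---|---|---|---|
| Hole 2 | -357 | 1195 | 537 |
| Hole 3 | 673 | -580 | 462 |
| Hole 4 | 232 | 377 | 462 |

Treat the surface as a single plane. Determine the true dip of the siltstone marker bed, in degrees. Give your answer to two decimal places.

Two edge vectors: Hole 2→Hole 3 = (1030, -1775, -75), Hole 2→Hole 4 = (589, -818, -75).
Normal n = (Hole 2→Hole 3) × (Hole 2→Hole 4) = (71775, 33075, 202935).
So ∂z/∂easting = −n_x/n_z = −0.35368 and ∂z/∂northing = −n_y/n_z = −0.16298.
Gradient magnitude |∇z| = √(a² + b²) = √(0.12509 + 0.02656) = 0.38943.
True dip = arctan(0.38943) = 21.28°, dipping toward ENE (azimuth ≈ 065°).

21.28°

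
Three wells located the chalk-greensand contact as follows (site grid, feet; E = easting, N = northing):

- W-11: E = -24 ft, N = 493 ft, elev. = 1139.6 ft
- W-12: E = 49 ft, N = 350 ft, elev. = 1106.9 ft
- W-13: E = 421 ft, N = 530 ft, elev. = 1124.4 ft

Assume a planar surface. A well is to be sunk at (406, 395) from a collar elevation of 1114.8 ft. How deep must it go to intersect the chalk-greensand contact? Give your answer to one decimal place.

Two edge vectors: W-11→W-12 = (73, -143, -32.7), W-11→W-13 = (445, 37, -15.2).
Normal n = (W-11→W-12) × (W-11→W-13) = (3383.5, -13441.9, 66336).
So ∂z/∂E = −n_x/n_z = −0.05101 and ∂z/∂N = −n_y/n_z = 0.20263.
Intercept c from W-11: 1139.6 − 1.22 − 99.90 = 1038.48.
At (406, 395): z_contact = −20.71 + 80.04 + 1038.48 = 1097.81 ft.
Depth below ground = 1114.8 − 1097.81 = 17.0 ft.

17.0 ft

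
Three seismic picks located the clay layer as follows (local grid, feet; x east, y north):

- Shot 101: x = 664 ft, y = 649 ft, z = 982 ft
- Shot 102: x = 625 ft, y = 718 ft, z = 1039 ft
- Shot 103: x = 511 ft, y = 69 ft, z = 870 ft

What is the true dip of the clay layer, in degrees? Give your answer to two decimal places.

Let the plane be z = a·x + b·y + c.
Shot 102−Shot 101: −39a + 69b = 57;  Shot 103−Shot 101: −153a − 580b = −112.
Solving gives a = −0.76354, b = 0.39452.
Gradient magnitude |∇z| = √(a² + b²) = √(0.58299 + 0.15565) = 0.85944.
True dip = arctan(0.85944) = 40.68°, dipping toward ESE (azimuth ≈ 117°).

40.68°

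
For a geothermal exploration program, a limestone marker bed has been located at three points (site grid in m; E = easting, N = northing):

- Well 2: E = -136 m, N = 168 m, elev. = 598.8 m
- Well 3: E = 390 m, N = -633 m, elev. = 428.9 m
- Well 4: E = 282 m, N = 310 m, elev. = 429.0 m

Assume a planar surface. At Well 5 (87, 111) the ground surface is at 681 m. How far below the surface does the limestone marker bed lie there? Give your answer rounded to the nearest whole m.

167 m

Let the plane be z = a·E + b·N + c.
Well 3−Well 2: 526a − 801b = −169.9;  Well 4−Well 2: 418a + 142b = −169.8.
Solving gives a = −0.39104, b = −0.04468.
Then c = 598.8 − a·-136 − b·168 = 553.12.
At (87, 111): z_contact = −34.0 − 5.0 + 553.12 = 514.1 m.
Depth below ground = 681 − 514.1 = 167 m.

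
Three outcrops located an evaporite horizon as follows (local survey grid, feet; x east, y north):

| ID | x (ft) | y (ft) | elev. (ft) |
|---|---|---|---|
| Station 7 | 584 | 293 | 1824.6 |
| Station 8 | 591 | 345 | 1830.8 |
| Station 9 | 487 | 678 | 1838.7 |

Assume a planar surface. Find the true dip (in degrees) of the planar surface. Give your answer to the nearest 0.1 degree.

Two edge vectors: Station 7→Station 8 = (7, 52, 6.2), Station 7→Station 9 = (-97, 385, 14.1).
Normal n = (Station 7→Station 8) × (Station 7→Station 9) = (-1653.8, -700.1, 7739).
So ∂z/∂x = −n_x/n_z = 0.21370 and ∂z/∂y = −n_y/n_z = 0.09046.
Gradient magnitude |∇z| = √(a² + b²) = √(0.04567 + 0.00818) = 0.23206.
True dip = arctan(0.23206) = 13.1°, dipping toward WSW (azimuth ≈ 247°).

13.1°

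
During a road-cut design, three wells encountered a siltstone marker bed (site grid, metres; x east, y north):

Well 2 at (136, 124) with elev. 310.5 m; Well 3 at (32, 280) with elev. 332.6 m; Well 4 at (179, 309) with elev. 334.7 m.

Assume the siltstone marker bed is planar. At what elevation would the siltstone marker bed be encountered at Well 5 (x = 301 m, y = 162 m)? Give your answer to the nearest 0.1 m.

313.6 m

Let the plane be z = a·x + b·y + c.
Well 3−Well 2: −104a + 156b = 22.1;  Well 4−Well 2: 43a + 185b = 24.2.
Solving gives a = −0.01207, b = 0.13362.
Then c = 310.5 − a·136 − b·124 = 295.57.
At (301, 162): z = −3.6 + 21.6 + 295.57 = 313.6 m.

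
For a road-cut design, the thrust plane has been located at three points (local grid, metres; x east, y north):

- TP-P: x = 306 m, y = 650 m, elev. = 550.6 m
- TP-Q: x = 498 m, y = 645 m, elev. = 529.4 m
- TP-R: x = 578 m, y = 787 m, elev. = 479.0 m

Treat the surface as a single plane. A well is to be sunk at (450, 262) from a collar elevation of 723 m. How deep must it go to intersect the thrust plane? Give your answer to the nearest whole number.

Let the plane be z = a·x + b·y + c.
TP-Q−TP-P: 192a − 5b = −21.2;  TP-R−TP-P: 272a + 137b = −71.6.
Solving gives a = −0.11793, b = −0.28849.
Then c = 550.6 − a·306 − b·650 = 774.21.
At (450, 262): z_contact = −53.1 − 75.6 + 774.21 = 645.6 m.
Depth below ground = 723 − 645.6 = 77 m.

77 m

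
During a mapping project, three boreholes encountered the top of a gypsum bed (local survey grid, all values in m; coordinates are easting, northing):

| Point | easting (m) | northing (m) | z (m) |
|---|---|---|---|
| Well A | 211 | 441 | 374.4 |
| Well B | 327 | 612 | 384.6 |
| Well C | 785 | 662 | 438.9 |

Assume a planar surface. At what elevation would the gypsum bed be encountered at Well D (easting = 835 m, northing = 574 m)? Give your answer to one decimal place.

Two edge vectors: Well A→Well B = (116, 171, 10.2), Well A→Well C = (574, 221, 64.5).
Normal n = (Well A→Well B) × (Well A→Well C) = (8775.3, -1627.2, -72518).
So ∂z/∂easting = −n_x/n_z = 0.12101 and ∂z/∂northing = −n_y/n_z = −0.02244.
Intercept c from Well A: 374.4 − 25.53 + 9.90 = 358.76.
At (835, 574): z = 101.0 − 12.9 + 358.76 = 446.9 m.

446.9 m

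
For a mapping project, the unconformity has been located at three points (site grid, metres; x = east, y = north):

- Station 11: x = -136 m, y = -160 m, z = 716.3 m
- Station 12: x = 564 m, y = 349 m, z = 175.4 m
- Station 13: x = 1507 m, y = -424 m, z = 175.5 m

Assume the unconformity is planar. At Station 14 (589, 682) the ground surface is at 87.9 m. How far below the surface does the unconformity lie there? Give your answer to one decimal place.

89.1 m

Two edge vectors: Station 11→Station 12 = (700, 509, -540.9), Station 11→Station 13 = (1643, -264, -540.8).
Normal n = (Station 11→Station 12) × (Station 11→Station 13) = (-418064.8, -510138.7, -1021087).
So ∂z/∂x = −n_x/n_z = −0.409431 and ∂z/∂y = −n_y/n_z = −0.499604.
Intercept c from Station 11: 716.3 − 55.68 − 79.94 = 580.68.
At (589, 682): z_contact = −241.15 − 340.73 + 580.68 = -1.20 m.
Depth below ground = 87.9 − (-1.20) = 89.1 m.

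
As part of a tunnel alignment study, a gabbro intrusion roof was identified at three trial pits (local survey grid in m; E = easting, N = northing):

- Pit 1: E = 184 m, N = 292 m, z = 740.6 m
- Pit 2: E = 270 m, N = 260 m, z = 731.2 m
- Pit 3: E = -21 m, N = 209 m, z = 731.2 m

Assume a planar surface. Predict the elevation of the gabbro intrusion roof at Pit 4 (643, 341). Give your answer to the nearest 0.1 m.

734.3 m

Two edge vectors: Pit 1→Pit 2 = (86, -32, -9.4), Pit 1→Pit 3 = (-205, -83, -9.4).
Normal n = (Pit 1→Pit 2) × (Pit 1→Pit 3) = (-479.4, 2735.4, -13698).
So ∂z/∂E = −n_x/n_z = −0.03500 and ∂z/∂N = −n_y/n_z = 0.19969.
Intercept c from Pit 1: 740.6 + 6.44 − 58.31 = 688.73.
At (643, 341): z = −22.5 + 68.1 + 688.73 = 734.3 m.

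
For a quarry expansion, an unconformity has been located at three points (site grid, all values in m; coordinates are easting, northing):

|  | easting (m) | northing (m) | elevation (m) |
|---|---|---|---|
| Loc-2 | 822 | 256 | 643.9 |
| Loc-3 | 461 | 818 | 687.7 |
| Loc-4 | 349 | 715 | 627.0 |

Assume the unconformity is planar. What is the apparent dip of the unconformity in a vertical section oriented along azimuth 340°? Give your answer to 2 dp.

Two edge vectors: Loc-2→Loc-3 = (-361, 562, 43.8), Loc-2→Loc-4 = (-473, 459, -16.9).
Normal n = (Loc-2→Loc-3) × (Loc-2→Loc-4) = (-29602, -26818.3, 100127).
So ∂z/∂easting = −n_x/n_z = 0.29564 and ∂z/∂northing = −n_y/n_z = 0.26784.
Unit vector along 340° is (sin 340°, cos 340°) = (-0.3420, 0.9397).
Slope in that direction = a·(-0.3420) + b·(0.9397) = 0.15057.
Apparent dip = arctan|0.15057| = 8.56° (true dip is 21.7°, so apparent ≤ true as expected).

8.56°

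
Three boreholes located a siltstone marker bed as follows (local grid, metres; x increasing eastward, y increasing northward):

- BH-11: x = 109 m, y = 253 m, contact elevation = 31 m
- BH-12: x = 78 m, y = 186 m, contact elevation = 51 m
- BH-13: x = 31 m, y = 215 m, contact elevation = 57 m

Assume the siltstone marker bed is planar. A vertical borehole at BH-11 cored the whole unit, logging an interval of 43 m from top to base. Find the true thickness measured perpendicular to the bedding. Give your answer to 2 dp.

41.12 m

Two edge vectors: BH-11→BH-12 = (-31, -67, 20), BH-11→BH-13 = (-78, -38, 26).
Normal n = (BH-11→BH-12) × (BH-11→BH-13) = (-982, -754, -4048).
So ∂z/∂x = −n_x/n_z = −0.24259 and ∂z/∂y = −n_y/n_z = −0.18626.
|∇z| = √(a²+b²) = 0.30585, so dip δ = arctan(0.30585) = 17.01°.
True thickness = vertical thickness × cos δ = 43 × cos 17.01° = 41.12 m.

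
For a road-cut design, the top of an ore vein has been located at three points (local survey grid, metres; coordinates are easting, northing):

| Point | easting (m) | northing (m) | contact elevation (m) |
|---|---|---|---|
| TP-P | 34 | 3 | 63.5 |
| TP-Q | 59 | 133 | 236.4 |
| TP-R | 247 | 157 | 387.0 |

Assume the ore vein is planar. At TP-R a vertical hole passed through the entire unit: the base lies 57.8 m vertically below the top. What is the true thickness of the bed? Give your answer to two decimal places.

34.11 m

Two edge vectors: TP-P→TP-Q = (25, 130, 172.9), TP-P→TP-R = (213, 154, 323.5).
Normal n = (TP-P→TP-Q) × (TP-P→TP-R) = (15428.4, 28740.2, -23840).
So ∂z/∂easting = −n_x/n_z = 0.64716 and ∂z/∂northing = −n_y/n_z = 1.20555.
|∇z| = √(a²+b²) = 1.36827, so dip δ = arctan(1.36827) = 53.84°.
True thickness = vertical thickness × cos δ = 57.8 × cos 53.84° = 34.11 m.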